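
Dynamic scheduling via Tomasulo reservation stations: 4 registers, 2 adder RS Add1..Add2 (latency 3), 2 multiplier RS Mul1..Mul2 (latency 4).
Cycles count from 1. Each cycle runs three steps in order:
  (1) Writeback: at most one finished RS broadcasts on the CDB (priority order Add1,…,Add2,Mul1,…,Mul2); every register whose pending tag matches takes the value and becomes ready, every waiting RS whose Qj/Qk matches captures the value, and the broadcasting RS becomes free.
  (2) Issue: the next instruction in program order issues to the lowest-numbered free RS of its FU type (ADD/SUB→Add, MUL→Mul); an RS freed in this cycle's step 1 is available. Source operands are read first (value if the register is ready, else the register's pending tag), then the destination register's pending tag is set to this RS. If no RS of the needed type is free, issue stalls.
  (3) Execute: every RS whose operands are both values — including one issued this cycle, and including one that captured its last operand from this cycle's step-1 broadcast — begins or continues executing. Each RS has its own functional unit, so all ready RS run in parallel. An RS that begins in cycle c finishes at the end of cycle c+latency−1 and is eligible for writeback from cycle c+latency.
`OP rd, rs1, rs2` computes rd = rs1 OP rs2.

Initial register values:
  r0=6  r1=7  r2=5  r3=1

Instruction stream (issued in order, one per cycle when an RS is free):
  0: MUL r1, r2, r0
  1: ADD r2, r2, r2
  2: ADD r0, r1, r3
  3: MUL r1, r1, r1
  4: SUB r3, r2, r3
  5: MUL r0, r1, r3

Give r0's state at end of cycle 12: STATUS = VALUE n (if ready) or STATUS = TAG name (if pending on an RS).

STATUS = TAG Mul1

  c1: issue MUL r1<-Mul1  regs: r0:6,r1:Mul1,r2:5,r3:1
  c2: issue ADD r2<-Add1  regs: r0:6,r1:Mul1,r2:Add1,r3:1
  c3: issue ADD r0<-Add2  regs: r0:Add2,r1:Mul1,r2:Add1,r3:1
  c4: issue MUL r1<-Mul2  regs: r0:Add2,r1:Mul2,r2:Add1,r3:1
  c5: CDB Add1=10; issue SUB r3<-Add1  regs: r0:Add2,r1:Mul2,r2:10,r3:Add1
  c6: CDB Mul1=30; issue MUL r0<-Mul1  regs: r0:Mul1,r1:Mul2,r2:10,r3:Add1
  c7: -  regs: r0:Mul1,r1:Mul2,r2:10,r3:Add1
  c8: CDB Add1=9  regs: r0:Mul1,r1:Mul2,r2:10,r3:9
  c9: CDB Add2=31  regs: r0:Mul1,r1:Mul2,r2:10,r3:9
  c10: CDB Mul2=900  regs: r0:Mul1,r1:900,r2:10,r3:9
  c11: -  regs: r0:Mul1,r1:900,r2:10,r3:9
  c12: -  regs: r0:Mul1,r1:900,r2:10,r3:9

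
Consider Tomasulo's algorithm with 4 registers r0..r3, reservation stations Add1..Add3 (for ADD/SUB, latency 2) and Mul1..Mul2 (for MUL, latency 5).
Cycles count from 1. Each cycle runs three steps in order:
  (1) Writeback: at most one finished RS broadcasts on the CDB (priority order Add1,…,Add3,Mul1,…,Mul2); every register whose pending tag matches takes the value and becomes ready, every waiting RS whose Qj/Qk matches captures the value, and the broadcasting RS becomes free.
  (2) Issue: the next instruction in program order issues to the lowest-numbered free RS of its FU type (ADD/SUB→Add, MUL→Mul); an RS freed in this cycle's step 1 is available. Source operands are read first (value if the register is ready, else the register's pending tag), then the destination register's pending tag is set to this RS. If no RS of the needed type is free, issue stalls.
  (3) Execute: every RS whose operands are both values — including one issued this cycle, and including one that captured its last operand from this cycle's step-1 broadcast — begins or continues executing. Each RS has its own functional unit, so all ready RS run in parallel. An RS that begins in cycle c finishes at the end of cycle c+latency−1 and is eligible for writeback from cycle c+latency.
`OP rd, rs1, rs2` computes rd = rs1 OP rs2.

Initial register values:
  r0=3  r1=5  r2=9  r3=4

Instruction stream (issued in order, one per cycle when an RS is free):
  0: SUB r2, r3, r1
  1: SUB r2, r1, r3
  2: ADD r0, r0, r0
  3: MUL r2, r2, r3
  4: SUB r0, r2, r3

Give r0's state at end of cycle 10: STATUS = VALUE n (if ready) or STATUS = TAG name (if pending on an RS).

STATUS = TAG Add1

  c1: issue SUB r2<-Add1  regs: r0:3,r1:5,r2:Add1,r3:4
  c2: issue SUB r2<-Add2  regs: r0:3,r1:5,r2:Add2,r3:4
  c3: CDB Add1=-1; issue ADD r0<-Add1  regs: r0:Add1,r1:5,r2:Add2,r3:4
  c4: CDB Add2=1; issue MUL r2<-Mul1  regs: r0:Add1,r1:5,r2:Mul1,r3:4
  c5: CDB Add1=6; issue SUB r0<-Add1  regs: r0:Add1,r1:5,r2:Mul1,r3:4
  c6: -  regs: r0:Add1,r1:5,r2:Mul1,r3:4
  c7: -  regs: r0:Add1,r1:5,r2:Mul1,r3:4
  c8: -  regs: r0:Add1,r1:5,r2:Mul1,r3:4
  c9: CDB Mul1=4  regs: r0:Add1,r1:5,r2:4,r3:4
  c10: -  regs: r0:Add1,r1:5,r2:4,r3:4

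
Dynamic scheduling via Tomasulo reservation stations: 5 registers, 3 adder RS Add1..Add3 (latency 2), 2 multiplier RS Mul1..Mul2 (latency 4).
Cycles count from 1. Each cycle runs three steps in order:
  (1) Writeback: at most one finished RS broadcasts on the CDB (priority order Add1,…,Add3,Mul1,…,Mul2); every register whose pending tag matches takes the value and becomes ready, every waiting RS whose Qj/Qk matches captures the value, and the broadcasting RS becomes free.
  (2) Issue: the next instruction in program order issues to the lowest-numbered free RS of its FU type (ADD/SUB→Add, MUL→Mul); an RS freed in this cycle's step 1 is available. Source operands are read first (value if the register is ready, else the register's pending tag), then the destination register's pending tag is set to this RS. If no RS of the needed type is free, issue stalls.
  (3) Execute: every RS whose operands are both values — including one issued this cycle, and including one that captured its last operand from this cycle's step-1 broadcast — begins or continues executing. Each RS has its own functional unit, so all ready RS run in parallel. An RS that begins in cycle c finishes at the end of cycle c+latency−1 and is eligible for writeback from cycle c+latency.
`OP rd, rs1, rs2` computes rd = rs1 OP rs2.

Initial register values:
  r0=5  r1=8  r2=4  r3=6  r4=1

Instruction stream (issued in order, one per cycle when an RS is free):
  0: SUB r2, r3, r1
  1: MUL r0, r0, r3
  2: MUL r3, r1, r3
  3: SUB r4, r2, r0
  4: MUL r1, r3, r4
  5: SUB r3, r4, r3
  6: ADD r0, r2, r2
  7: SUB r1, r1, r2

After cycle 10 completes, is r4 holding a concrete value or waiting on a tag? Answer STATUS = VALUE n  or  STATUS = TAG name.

STATUS = VALUE -32

c1: issue SUB r2<-Add1 | r0:5,r1:8,r2:Add1,r3:6,r4:1
c2: issue MUL r0<-Mul1 | r0:Mul1,r1:8,r2:Add1,r3:6,r4:1
c3: CDB Add1=-2; issue MUL r3<-Mul2 | r0:Mul1,r1:8,r2:-2,r3:Mul2,r4:1
c4: issue SUB r4<-Add1 | r0:Mul1,r1:8,r2:-2,r3:Mul2,r4:Add1
c5: stall | r0:Mul1,r1:8,r2:-2,r3:Mul2,r4:Add1
c6: CDB Mul1=30; issue MUL r1<-Mul1 | r0:30,r1:Mul1,r2:-2,r3:Mul2,r4:Add1
c7: CDB Mul2=48; issue SUB r3<-Add2 | r0:30,r1:Mul1,r2:-2,r3:Add2,r4:Add1
c8: CDB Add1=-32; issue ADD r0<-Add1 | r0:Add1,r1:Mul1,r2:-2,r3:Add2,r4:-32
c9: issue SUB r1<-Add3 | r0:Add1,r1:Add3,r2:-2,r3:Add2,r4:-32
c10: CDB Add1=-4 | r0:-4,r1:Add3,r2:-2,r3:Add2,r4:-32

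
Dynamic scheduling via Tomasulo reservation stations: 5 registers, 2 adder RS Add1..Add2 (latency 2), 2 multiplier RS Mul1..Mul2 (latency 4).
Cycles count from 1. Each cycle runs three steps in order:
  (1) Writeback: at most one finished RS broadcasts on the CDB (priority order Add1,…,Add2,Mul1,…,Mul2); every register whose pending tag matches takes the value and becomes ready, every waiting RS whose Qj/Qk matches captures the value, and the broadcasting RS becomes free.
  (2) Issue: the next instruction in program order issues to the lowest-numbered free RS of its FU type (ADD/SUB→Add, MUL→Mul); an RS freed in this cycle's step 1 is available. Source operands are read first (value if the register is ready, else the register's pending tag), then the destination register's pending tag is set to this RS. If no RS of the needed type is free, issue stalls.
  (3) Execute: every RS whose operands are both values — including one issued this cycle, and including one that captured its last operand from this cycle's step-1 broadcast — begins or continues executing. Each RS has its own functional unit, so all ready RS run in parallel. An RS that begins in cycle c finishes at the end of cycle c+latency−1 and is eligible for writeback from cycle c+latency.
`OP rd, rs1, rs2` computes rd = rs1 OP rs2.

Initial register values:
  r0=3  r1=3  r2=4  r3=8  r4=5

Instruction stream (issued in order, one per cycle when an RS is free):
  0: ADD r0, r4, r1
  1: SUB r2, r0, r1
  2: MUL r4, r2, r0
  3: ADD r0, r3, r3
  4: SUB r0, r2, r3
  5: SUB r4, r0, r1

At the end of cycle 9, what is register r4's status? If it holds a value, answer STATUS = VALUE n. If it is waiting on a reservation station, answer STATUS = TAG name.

  c1: issue ADD r0<-Add1  regs: r0:Add1,r1:3,r2:4,r3:8,r4:5
  c2: issue SUB r2<-Add2  regs: r0:Add1,r1:3,r2:Add2,r3:8,r4:5
  c3: CDB Add1=8; issue MUL r4<-Mul1  regs: r0:8,r1:3,r2:Add2,r3:8,r4:Mul1
  c4: issue ADD r0<-Add1  regs: r0:Add1,r1:3,r2:Add2,r3:8,r4:Mul1
  c5: CDB Add2=5; issue SUB r0<-Add2  regs: r0:Add2,r1:3,r2:5,r3:8,r4:Mul1
  c6: CDB Add1=16; issue SUB r4<-Add1  regs: r0:Add2,r1:3,r2:5,r3:8,r4:Add1
  c7: CDB Add2=-3  regs: r0:-3,r1:3,r2:5,r3:8,r4:Add1
  c8: -  regs: r0:-3,r1:3,r2:5,r3:8,r4:Add1
  c9: CDB Add1=-6  regs: r0:-3,r1:3,r2:5,r3:8,r4:-6

STATUS = VALUE -6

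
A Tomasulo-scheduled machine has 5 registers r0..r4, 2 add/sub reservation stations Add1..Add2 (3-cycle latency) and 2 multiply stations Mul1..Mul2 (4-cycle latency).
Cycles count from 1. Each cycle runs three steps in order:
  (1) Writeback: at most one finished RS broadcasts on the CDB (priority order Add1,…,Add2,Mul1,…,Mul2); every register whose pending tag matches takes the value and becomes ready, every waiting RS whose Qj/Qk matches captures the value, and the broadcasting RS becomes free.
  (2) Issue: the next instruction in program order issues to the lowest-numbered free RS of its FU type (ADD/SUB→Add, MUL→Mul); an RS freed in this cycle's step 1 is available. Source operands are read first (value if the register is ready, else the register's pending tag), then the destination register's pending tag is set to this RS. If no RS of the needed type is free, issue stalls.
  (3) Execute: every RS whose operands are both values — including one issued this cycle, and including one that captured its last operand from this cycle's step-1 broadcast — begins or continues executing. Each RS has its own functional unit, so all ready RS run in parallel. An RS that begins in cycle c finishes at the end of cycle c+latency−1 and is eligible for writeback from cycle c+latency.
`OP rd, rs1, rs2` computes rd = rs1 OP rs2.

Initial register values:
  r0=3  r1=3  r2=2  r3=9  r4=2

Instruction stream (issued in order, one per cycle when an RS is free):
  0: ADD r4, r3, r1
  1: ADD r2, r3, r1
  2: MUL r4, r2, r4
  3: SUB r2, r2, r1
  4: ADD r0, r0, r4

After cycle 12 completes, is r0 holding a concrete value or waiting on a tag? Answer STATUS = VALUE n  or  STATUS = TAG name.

  c1: issue ADD r4<-Add1  regs: r0:3,r1:3,r2:2,r3:9,r4:Add1
  c2: issue ADD r2<-Add2  regs: r0:3,r1:3,r2:Add2,r3:9,r4:Add1
  c3: issue MUL r4<-Mul1  regs: r0:3,r1:3,r2:Add2,r3:9,r4:Mul1
  c4: CDB Add1=12; issue SUB r2<-Add1  regs: r0:3,r1:3,r2:Add1,r3:9,r4:Mul1
  c5: CDB Add2=12; issue ADD r0<-Add2  regs: r0:Add2,r1:3,r2:Add1,r3:9,r4:Mul1
  c6: -  regs: r0:Add2,r1:3,r2:Add1,r3:9,r4:Mul1
  c7: -  regs: r0:Add2,r1:3,r2:Add1,r3:9,r4:Mul1
  c8: CDB Add1=9  regs: r0:Add2,r1:3,r2:9,r3:9,r4:Mul1
  c9: CDB Mul1=144  regs: r0:Add2,r1:3,r2:9,r3:9,r4:144
  c10: -  regs: r0:Add2,r1:3,r2:9,r3:9,r4:144
  c11: -  regs: r0:Add2,r1:3,r2:9,r3:9,r4:144
  c12: CDB Add2=147  regs: r0:147,r1:3,r2:9,r3:9,r4:144

STATUS = VALUE 147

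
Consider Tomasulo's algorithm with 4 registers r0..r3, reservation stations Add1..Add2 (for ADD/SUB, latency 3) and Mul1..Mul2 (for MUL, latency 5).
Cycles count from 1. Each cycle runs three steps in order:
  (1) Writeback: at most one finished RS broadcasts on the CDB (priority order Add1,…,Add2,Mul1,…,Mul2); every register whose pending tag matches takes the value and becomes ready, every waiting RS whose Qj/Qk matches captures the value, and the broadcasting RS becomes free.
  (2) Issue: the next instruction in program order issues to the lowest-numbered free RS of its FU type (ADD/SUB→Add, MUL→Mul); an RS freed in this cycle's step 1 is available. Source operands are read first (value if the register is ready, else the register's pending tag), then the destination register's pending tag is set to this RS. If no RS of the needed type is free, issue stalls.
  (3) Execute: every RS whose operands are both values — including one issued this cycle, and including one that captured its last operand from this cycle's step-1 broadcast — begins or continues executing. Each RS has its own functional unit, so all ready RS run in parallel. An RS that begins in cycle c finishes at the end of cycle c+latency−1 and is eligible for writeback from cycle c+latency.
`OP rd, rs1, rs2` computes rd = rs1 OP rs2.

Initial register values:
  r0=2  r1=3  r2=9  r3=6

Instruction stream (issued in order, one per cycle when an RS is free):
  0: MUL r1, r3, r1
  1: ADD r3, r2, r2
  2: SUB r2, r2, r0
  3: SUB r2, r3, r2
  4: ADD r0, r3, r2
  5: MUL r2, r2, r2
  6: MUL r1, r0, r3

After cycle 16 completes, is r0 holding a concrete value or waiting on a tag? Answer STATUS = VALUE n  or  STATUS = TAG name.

STATUS = VALUE 29

  c1: issue MUL r1<-Mul1  regs: r0:2,r1:Mul1,r2:9,r3:6
  c2: issue ADD r3<-Add1  regs: r0:2,r1:Mul1,r2:9,r3:Add1
  c3: issue SUB r2<-Add2  regs: r0:2,r1:Mul1,r2:Add2,r3:Add1
  c4: stall  regs: r0:2,r1:Mul1,r2:Add2,r3:Add1
  c5: CDB Add1=18; issue SUB r2<-Add1  regs: r0:2,r1:Mul1,r2:Add1,r3:18
  c6: CDB Add2=7; issue ADD r0<-Add2  regs: r0:Add2,r1:Mul1,r2:Add1,r3:18
  c7: CDB Mul1=18; issue MUL r2<-Mul1  regs: r0:Add2,r1:18,r2:Mul1,r3:18
  c8: issue MUL r1<-Mul2  regs: r0:Add2,r1:Mul2,r2:Mul1,r3:18
  c9: CDB Add1=11  regs: r0:Add2,r1:Mul2,r2:Mul1,r3:18
  c10: -  regs: r0:Add2,r1:Mul2,r2:Mul1,r3:18
  c11: -  regs: r0:Add2,r1:Mul2,r2:Mul1,r3:18
  c12: CDB Add2=29  regs: r0:29,r1:Mul2,r2:Mul1,r3:18
  c13: -  regs: r0:29,r1:Mul2,r2:Mul1,r3:18
  c14: CDB Mul1=121  regs: r0:29,r1:Mul2,r2:121,r3:18
  c15: -  regs: r0:29,r1:Mul2,r2:121,r3:18
  c16: -  regs: r0:29,r1:Mul2,r2:121,r3:18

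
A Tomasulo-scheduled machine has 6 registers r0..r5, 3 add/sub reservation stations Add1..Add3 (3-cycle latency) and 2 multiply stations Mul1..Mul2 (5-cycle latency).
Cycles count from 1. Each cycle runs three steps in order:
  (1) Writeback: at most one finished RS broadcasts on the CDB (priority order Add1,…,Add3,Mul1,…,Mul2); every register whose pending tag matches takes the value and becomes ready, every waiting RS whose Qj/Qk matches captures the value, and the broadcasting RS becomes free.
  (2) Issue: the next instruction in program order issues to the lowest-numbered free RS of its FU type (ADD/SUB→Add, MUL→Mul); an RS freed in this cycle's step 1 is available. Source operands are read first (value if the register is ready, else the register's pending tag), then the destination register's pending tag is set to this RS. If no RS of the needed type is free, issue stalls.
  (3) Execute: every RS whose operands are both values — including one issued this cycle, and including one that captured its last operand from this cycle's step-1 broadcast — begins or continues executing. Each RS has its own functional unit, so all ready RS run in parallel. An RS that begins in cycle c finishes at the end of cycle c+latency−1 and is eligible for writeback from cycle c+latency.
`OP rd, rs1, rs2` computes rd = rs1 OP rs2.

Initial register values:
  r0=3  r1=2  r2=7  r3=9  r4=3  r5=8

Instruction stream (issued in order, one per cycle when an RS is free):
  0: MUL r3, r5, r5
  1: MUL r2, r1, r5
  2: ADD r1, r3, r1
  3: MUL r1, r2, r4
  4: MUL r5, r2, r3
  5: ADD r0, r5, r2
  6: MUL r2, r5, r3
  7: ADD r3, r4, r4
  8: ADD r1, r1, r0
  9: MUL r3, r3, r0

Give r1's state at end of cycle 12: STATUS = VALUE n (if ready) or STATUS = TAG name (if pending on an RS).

STATUS = VALUE 48

c1: issue MUL r3<-Mul1 | r0:3,r1:2,r2:7,r3:Mul1,r4:3,r5:8
c2: issue MUL r2<-Mul2 | r0:3,r1:2,r2:Mul2,r3:Mul1,r4:3,r5:8
c3: issue ADD r1<-Add1 | r0:3,r1:Add1,r2:Mul2,r3:Mul1,r4:3,r5:8
c4: stall | r0:3,r1:Add1,r2:Mul2,r3:Mul1,r4:3,r5:8
c5: stall | r0:3,r1:Add1,r2:Mul2,r3:Mul1,r4:3,r5:8
c6: CDB Mul1=64; issue MUL r1<-Mul1 | r0:3,r1:Mul1,r2:Mul2,r3:64,r4:3,r5:8
c7: CDB Mul2=16; issue MUL r5<-Mul2 | r0:3,r1:Mul1,r2:16,r3:64,r4:3,r5:Mul2
c8: issue ADD r0<-Add2 | r0:Add2,r1:Mul1,r2:16,r3:64,r4:3,r5:Mul2
c9: CDB Add1=66; stall | r0:Add2,r1:Mul1,r2:16,r3:64,r4:3,r5:Mul2
c10: stall | r0:Add2,r1:Mul1,r2:16,r3:64,r4:3,r5:Mul2
c11: stall | r0:Add2,r1:Mul1,r2:16,r3:64,r4:3,r5:Mul2
c12: CDB Mul1=48; issue MUL r2<-Mul1 | r0:Add2,r1:48,r2:Mul1,r3:64,r4:3,r5:Mul2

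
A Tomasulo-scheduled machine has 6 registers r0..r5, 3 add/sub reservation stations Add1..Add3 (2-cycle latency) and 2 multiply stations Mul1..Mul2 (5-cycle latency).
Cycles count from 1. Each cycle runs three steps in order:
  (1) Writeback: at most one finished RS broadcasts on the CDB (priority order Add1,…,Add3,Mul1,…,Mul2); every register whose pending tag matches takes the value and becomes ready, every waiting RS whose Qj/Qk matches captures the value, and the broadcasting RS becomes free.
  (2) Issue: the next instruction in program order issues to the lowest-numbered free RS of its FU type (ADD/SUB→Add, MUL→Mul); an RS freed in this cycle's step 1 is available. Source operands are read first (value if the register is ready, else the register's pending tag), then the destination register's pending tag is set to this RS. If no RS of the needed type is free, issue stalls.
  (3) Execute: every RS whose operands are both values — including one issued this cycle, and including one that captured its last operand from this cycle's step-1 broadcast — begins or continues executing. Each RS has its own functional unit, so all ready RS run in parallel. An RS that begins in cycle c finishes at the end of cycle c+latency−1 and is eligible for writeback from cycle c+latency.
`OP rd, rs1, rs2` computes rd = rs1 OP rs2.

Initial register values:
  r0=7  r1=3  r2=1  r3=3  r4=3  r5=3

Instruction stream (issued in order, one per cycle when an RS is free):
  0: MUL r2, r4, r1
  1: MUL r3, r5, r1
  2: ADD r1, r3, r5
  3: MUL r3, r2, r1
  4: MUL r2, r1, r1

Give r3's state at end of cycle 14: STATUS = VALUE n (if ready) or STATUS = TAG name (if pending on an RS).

STATUS = VALUE 108

c1: issue MUL r2<-Mul1 | r0:7,r1:3,r2:Mul1,r3:3,r4:3,r5:3
c2: issue MUL r3<-Mul2 | r0:7,r1:3,r2:Mul1,r3:Mul2,r4:3,r5:3
c3: issue ADD r1<-Add1 | r0:7,r1:Add1,r2:Mul1,r3:Mul2,r4:3,r5:3
c4: stall | r0:7,r1:Add1,r2:Mul1,r3:Mul2,r4:3,r5:3
c5: stall | r0:7,r1:Add1,r2:Mul1,r3:Mul2,r4:3,r5:3
c6: CDB Mul1=9; issue MUL r3<-Mul1 | r0:7,r1:Add1,r2:9,r3:Mul1,r4:3,r5:3
c7: CDB Mul2=9; issue MUL r2<-Mul2 | r0:7,r1:Add1,r2:Mul2,r3:Mul1,r4:3,r5:3
c8: - | r0:7,r1:Add1,r2:Mul2,r3:Mul1,r4:3,r5:3
c9: CDB Add1=12 | r0:7,r1:12,r2:Mul2,r3:Mul1,r4:3,r5:3
c10: - | r0:7,r1:12,r2:Mul2,r3:Mul1,r4:3,r5:3
c11: - | r0:7,r1:12,r2:Mul2,r3:Mul1,r4:3,r5:3
c12: - | r0:7,r1:12,r2:Mul2,r3:Mul1,r4:3,r5:3
c13: - | r0:7,r1:12,r2:Mul2,r3:Mul1,r4:3,r5:3
c14: CDB Mul1=108 | r0:7,r1:12,r2:Mul2,r3:108,r4:3,r5:3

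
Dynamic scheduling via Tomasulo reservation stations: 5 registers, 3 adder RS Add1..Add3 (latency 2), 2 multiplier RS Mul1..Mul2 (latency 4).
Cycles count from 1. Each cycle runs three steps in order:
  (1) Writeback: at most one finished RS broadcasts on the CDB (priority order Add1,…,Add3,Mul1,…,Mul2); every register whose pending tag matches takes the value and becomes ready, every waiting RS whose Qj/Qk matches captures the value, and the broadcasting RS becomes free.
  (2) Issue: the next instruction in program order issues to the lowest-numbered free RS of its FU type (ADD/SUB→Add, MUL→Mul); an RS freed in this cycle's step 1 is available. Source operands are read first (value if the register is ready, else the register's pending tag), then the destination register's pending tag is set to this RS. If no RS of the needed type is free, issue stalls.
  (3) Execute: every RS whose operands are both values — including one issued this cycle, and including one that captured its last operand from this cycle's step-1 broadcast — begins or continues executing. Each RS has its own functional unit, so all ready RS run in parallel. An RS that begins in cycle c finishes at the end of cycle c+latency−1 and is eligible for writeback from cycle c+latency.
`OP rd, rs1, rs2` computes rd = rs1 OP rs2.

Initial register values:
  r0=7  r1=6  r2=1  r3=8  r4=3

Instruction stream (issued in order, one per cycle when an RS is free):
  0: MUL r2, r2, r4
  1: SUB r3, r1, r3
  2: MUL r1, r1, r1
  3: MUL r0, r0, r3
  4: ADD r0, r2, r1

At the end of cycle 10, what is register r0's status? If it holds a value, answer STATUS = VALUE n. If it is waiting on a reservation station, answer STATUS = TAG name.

c1: issue MUL r2<-Mul1 | r0:7,r1:6,r2:Mul1,r3:8,r4:3
c2: issue SUB r3<-Add1 | r0:7,r1:6,r2:Mul1,r3:Add1,r4:3
c3: issue MUL r1<-Mul2 | r0:7,r1:Mul2,r2:Mul1,r3:Add1,r4:3
c4: CDB Add1=-2; stall | r0:7,r1:Mul2,r2:Mul1,r3:-2,r4:3
c5: CDB Mul1=3; issue MUL r0<-Mul1 | r0:Mul1,r1:Mul2,r2:3,r3:-2,r4:3
c6: issue ADD r0<-Add1 | r0:Add1,r1:Mul2,r2:3,r3:-2,r4:3
c7: CDB Mul2=36 | r0:Add1,r1:36,r2:3,r3:-2,r4:3
c8: - | r0:Add1,r1:36,r2:3,r3:-2,r4:3
c9: CDB Add1=39 | r0:39,r1:36,r2:3,r3:-2,r4:3
c10: CDB Mul1=-14 | r0:39,r1:36,r2:3,r3:-2,r4:3

STATUS = VALUE 39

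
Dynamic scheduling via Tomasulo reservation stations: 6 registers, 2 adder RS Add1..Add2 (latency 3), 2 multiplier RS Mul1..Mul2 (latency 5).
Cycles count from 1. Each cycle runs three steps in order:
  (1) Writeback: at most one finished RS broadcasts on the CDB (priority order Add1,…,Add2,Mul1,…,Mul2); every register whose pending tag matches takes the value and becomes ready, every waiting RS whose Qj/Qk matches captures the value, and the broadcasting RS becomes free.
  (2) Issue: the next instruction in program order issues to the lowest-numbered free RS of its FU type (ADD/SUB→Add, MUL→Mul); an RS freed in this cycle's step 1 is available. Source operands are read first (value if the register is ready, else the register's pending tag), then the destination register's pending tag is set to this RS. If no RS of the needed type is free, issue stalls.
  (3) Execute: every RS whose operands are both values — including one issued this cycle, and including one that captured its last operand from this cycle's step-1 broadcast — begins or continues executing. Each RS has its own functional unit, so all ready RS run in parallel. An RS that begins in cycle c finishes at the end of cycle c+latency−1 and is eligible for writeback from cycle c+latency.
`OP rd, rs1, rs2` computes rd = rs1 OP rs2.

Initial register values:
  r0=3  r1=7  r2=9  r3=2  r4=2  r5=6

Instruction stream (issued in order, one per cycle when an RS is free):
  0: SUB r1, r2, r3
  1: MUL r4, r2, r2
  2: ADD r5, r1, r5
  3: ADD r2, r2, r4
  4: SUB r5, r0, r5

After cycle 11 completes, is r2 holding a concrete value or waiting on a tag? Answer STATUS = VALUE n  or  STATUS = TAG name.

STATUS = VALUE 90

  c1: issue SUB r1<-Add1  regs: r0:3,r1:Add1,r2:9,r3:2,r4:2,r5:6
  c2: issue MUL r4<-Mul1  regs: r0:3,r1:Add1,r2:9,r3:2,r4:Mul1,r5:6
  c3: issue ADD r5<-Add2  regs: r0:3,r1:Add1,r2:9,r3:2,r4:Mul1,r5:Add2
  c4: CDB Add1=7; issue ADD r2<-Add1  regs: r0:3,r1:7,r2:Add1,r3:2,r4:Mul1,r5:Add2
  c5: stall  regs: r0:3,r1:7,r2:Add1,r3:2,r4:Mul1,r5:Add2
  c6: stall  regs: r0:3,r1:7,r2:Add1,r3:2,r4:Mul1,r5:Add2
  c7: CDB Add2=13; issue SUB r5<-Add2  regs: r0:3,r1:7,r2:Add1,r3:2,r4:Mul1,r5:Add2
  c8: CDB Mul1=81  regs: r0:3,r1:7,r2:Add1,r3:2,r4:81,r5:Add2
  c9: -  regs: r0:3,r1:7,r2:Add1,r3:2,r4:81,r5:Add2
  c10: CDB Add2=-10  regs: r0:3,r1:7,r2:Add1,r3:2,r4:81,r5:-10
  c11: CDB Add1=90  regs: r0:3,r1:7,r2:90,r3:2,r4:81,r5:-10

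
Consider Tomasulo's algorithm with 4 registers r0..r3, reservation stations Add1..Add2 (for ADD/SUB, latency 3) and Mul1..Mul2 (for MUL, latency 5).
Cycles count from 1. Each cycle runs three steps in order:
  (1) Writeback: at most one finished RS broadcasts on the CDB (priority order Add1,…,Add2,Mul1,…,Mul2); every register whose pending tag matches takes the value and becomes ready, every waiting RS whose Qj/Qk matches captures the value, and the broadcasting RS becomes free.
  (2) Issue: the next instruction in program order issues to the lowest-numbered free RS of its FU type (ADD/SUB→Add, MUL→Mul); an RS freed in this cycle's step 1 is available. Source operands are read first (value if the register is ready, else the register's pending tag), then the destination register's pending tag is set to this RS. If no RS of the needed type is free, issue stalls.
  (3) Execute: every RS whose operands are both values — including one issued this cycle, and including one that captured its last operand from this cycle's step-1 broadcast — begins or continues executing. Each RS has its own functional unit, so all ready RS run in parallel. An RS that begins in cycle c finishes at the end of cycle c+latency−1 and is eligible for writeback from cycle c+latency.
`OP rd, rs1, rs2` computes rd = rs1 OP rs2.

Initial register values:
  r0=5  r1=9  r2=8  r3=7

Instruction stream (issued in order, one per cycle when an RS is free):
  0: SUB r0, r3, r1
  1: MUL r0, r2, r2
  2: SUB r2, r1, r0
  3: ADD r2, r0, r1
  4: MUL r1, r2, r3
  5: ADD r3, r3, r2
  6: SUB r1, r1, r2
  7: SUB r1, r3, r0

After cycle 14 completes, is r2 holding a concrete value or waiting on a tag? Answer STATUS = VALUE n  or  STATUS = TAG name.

STATUS = VALUE 73

c1: issue SUB r0<-Add1 | r0:Add1,r1:9,r2:8,r3:7
c2: issue MUL r0<-Mul1 | r0:Mul1,r1:9,r2:8,r3:7
c3: issue SUB r2<-Add2 | r0:Mul1,r1:9,r2:Add2,r3:7
c4: CDB Add1=-2; issue ADD r2<-Add1 | r0:Mul1,r1:9,r2:Add1,r3:7
c5: issue MUL r1<-Mul2 | r0:Mul1,r1:Mul2,r2:Add1,r3:7
c6: stall | r0:Mul1,r1:Mul2,r2:Add1,r3:7
c7: CDB Mul1=64; stall | r0:64,r1:Mul2,r2:Add1,r3:7
c8: stall | r0:64,r1:Mul2,r2:Add1,r3:7
c9: stall | r0:64,r1:Mul2,r2:Add1,r3:7
c10: CDB Add1=73; issue ADD r3<-Add1 | r0:64,r1:Mul2,r2:73,r3:Add1
c11: CDB Add2=-55; issue SUB r1<-Add2 | r0:64,r1:Add2,r2:73,r3:Add1
c12: stall | r0:64,r1:Add2,r2:73,r3:Add1
c13: CDB Add1=80; issue SUB r1<-Add1 | r0:64,r1:Add1,r2:73,r3:80
c14: - | r0:64,r1:Add1,r2:73,r3:80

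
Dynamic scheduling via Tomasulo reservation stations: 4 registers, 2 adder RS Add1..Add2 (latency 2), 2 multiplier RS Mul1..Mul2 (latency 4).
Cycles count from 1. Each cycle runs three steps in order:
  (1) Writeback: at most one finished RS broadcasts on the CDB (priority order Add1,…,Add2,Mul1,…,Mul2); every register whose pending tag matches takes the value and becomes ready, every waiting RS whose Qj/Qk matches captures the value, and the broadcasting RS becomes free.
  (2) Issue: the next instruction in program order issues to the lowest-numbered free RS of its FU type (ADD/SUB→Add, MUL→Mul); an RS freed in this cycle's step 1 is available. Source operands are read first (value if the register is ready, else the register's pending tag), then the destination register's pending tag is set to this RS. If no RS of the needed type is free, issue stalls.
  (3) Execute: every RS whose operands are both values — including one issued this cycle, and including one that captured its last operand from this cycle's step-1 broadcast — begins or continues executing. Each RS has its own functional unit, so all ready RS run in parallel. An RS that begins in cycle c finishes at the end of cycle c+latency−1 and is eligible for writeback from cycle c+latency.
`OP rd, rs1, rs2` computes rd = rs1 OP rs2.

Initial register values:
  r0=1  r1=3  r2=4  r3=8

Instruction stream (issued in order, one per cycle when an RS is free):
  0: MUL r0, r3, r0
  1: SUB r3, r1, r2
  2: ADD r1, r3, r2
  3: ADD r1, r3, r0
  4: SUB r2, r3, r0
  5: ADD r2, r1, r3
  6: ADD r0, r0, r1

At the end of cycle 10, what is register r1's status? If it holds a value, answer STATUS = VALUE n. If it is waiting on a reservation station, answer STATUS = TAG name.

cycle 1: issue MUL r0<-Mul1 // r0:Mul1,r1:3,r2:4,r3:8
cycle 2: issue SUB r3<-Add1 // r0:Mul1,r1:3,r2:4,r3:Add1
cycle 3: issue ADD r1<-Add2 // r0:Mul1,r1:Add2,r2:4,r3:Add1
cycle 4: CDB Add1=-1; issue ADD r1<-Add1 // r0:Mul1,r1:Add1,r2:4,r3:-1
cycle 5: CDB Mul1=8; stall // r0:8,r1:Add1,r2:4,r3:-1
cycle 6: CDB Add2=3; issue SUB r2<-Add2 // r0:8,r1:Add1,r2:Add2,r3:-1
cycle 7: CDB Add1=7; issue ADD r2<-Add1 // r0:8,r1:7,r2:Add1,r3:-1
cycle 8: CDB Add2=-9; issue ADD r0<-Add2 // r0:Add2,r1:7,r2:Add1,r3:-1
cycle 9: CDB Add1=6 // r0:Add2,r1:7,r2:6,r3:-1
cycle 10: CDB Add2=15 // r0:15,r1:7,r2:6,r3:-1

STATUS = VALUE 7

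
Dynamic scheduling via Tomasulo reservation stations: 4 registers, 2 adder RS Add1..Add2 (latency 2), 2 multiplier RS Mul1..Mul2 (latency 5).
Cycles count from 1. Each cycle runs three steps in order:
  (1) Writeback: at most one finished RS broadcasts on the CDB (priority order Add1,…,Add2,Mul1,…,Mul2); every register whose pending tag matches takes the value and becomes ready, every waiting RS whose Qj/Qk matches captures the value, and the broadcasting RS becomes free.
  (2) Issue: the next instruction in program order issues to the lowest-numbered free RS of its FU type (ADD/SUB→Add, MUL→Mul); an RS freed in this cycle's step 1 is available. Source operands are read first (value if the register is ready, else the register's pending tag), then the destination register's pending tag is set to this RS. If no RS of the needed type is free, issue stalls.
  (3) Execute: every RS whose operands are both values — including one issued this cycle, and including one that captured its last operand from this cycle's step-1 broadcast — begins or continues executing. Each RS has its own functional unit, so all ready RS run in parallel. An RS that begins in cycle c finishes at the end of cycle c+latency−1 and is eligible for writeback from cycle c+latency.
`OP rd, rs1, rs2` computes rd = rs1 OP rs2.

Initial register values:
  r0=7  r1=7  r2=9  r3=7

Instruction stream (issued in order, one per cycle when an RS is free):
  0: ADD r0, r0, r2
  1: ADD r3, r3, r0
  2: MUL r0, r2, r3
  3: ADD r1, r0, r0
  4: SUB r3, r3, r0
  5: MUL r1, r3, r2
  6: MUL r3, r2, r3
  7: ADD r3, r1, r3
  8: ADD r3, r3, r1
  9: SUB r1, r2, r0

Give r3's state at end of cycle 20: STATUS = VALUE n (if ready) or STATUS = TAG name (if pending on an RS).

STATUS = TAG Add2

c1: issue ADD r0<-Add1 | r0:Add1,r1:7,r2:9,r3:7
c2: issue ADD r3<-Add2 | r0:Add1,r1:7,r2:9,r3:Add2
c3: CDB Add1=16; issue MUL r0<-Mul1 | r0:Mul1,r1:7,r2:9,r3:Add2
c4: issue ADD r1<-Add1 | r0:Mul1,r1:Add1,r2:9,r3:Add2
c5: CDB Add2=23; issue SUB r3<-Add2 | r0:Mul1,r1:Add1,r2:9,r3:Add2
c6: issue MUL r1<-Mul2 | r0:Mul1,r1:Mul2,r2:9,r3:Add2
c7: stall | r0:Mul1,r1:Mul2,r2:9,r3:Add2
c8: stall | r0:Mul1,r1:Mul2,r2:9,r3:Add2
c9: stall | r0:Mul1,r1:Mul2,r2:9,r3:Add2
c10: CDB Mul1=207; issue MUL r3<-Mul1 | r0:207,r1:Mul2,r2:9,r3:Mul1
c11: stall | r0:207,r1:Mul2,r2:9,r3:Mul1
c12: CDB Add1=414; issue ADD r3<-Add1 | r0:207,r1:Mul2,r2:9,r3:Add1
c13: CDB Add2=-184; issue ADD r3<-Add2 | r0:207,r1:Mul2,r2:9,r3:Add2
c14: stall | r0:207,r1:Mul2,r2:9,r3:Add2
c15: stall | r0:207,r1:Mul2,r2:9,r3:Add2
c16: stall | r0:207,r1:Mul2,r2:9,r3:Add2
c17: stall | r0:207,r1:Mul2,r2:9,r3:Add2
c18: CDB Mul1=-1656; stall | r0:207,r1:Mul2,r2:9,r3:Add2
c19: CDB Mul2=-1656; stall | r0:207,r1:-1656,r2:9,r3:Add2
c20: stall | r0:207,r1:-1656,r2:9,r3:Add2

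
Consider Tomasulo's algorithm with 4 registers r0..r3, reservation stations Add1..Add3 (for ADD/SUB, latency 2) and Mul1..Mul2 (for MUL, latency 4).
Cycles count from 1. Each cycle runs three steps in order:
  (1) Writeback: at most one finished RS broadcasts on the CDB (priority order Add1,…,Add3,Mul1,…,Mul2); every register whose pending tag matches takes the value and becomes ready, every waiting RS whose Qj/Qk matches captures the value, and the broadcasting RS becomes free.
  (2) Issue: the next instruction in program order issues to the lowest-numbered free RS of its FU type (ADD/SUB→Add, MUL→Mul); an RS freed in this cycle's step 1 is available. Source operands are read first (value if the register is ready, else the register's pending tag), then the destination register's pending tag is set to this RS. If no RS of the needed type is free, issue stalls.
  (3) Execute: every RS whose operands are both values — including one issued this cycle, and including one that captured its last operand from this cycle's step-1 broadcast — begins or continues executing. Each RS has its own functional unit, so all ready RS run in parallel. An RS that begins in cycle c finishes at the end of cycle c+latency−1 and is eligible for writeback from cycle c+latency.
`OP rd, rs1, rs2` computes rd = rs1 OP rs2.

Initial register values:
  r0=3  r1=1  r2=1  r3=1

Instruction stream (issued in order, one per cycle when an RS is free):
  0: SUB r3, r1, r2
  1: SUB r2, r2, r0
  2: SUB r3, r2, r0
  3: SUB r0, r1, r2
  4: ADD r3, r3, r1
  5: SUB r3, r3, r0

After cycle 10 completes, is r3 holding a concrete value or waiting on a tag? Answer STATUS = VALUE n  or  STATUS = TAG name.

STATUS = VALUE -7

  c1: issue SUB r3<-Add1  regs: r0:3,r1:1,r2:1,r3:Add1
  c2: issue SUB r2<-Add2  regs: r0:3,r1:1,r2:Add2,r3:Add1
  c3: CDB Add1=0; issue SUB r3<-Add1  regs: r0:3,r1:1,r2:Add2,r3:Add1
  c4: CDB Add2=-2; issue SUB r0<-Add2  regs: r0:Add2,r1:1,r2:-2,r3:Add1
  c5: issue ADD r3<-Add3  regs: r0:Add2,r1:1,r2:-2,r3:Add3
  c6: CDB Add1=-5; issue SUB r3<-Add1  regs: r0:Add2,r1:1,r2:-2,r3:Add1
  c7: CDB Add2=3  regs: r0:3,r1:1,r2:-2,r3:Add1
  c8: CDB Add3=-4  regs: r0:3,r1:1,r2:-2,r3:Add1
  c9: -  regs: r0:3,r1:1,r2:-2,r3:Add1
  c10: CDB Add1=-7  regs: r0:3,r1:1,r2:-2,r3:-7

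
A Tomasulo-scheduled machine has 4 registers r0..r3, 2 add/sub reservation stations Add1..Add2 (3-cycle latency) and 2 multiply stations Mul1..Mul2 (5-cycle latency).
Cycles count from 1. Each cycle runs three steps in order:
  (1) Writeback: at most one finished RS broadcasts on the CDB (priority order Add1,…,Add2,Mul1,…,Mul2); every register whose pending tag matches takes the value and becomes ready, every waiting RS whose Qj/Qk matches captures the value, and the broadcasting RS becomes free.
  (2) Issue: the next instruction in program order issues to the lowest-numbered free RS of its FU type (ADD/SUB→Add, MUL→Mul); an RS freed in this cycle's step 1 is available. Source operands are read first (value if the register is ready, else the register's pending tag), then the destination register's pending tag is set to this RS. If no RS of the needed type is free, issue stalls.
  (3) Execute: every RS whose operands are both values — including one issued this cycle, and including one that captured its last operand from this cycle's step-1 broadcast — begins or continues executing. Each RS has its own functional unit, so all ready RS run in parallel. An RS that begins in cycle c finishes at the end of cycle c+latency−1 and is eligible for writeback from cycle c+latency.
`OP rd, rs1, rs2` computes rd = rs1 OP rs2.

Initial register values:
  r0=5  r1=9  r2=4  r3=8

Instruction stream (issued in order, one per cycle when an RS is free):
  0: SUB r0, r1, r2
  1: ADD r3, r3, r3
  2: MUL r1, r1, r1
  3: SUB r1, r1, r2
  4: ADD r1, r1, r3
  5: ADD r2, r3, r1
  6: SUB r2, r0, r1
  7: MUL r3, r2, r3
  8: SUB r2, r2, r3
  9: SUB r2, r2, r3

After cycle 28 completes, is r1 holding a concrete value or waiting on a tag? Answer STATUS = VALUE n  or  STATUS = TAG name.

  c1: issue SUB r0<-Add1  regs: r0:Add1,r1:9,r2:4,r3:8
  c2: issue ADD r3<-Add2  regs: r0:Add1,r1:9,r2:4,r3:Add2
  c3: issue MUL r1<-Mul1  regs: r0:Add1,r1:Mul1,r2:4,r3:Add2
  c4: CDB Add1=5; issue SUB r1<-Add1  regs: r0:5,r1:Add1,r2:4,r3:Add2
  c5: CDB Add2=16; issue ADD r1<-Add2  regs: r0:5,r1:Add2,r2:4,r3:16
  c6: stall  regs: r0:5,r1:Add2,r2:4,r3:16
  c7: stall  regs: r0:5,r1:Add2,r2:4,r3:16
  c8: CDB Mul1=81; stall  regs: r0:5,r1:Add2,r2:4,r3:16
  c9: stall  regs: r0:5,r1:Add2,r2:4,r3:16
  c10: stall  regs: r0:5,r1:Add2,r2:4,r3:16
  c11: CDB Add1=77; issue ADD r2<-Add1  regs: r0:5,r1:Add2,r2:Add1,r3:16
  c12: stall  regs: r0:5,r1:Add2,r2:Add1,r3:16
  c13: stall  regs: r0:5,r1:Add2,r2:Add1,r3:16
  c14: CDB Add2=93; issue SUB r2<-Add2  regs: r0:5,r1:93,r2:Add2,r3:16
  c15: issue MUL r3<-Mul1  regs: r0:5,r1:93,r2:Add2,r3:Mul1
  c16: stall  regs: r0:5,r1:93,r2:Add2,r3:Mul1
  c17: CDB Add1=109; issue SUB r2<-Add1  regs: r0:5,r1:93,r2:Add1,r3:Mul1
  c18: CDB Add2=-88; issue SUB r2<-Add2  regs: r0:5,r1:93,r2:Add2,r3:Mul1
  c19: -  regs: r0:5,r1:93,r2:Add2,r3:Mul1
  c20: -  regs: r0:5,r1:93,r2:Add2,r3:Mul1
  c21: -  regs: r0:5,r1:93,r2:Add2,r3:Mul1
  c22: -  regs: r0:5,r1:93,r2:Add2,r3:Mul1
  c23: CDB Mul1=-1408  regs: r0:5,r1:93,r2:Add2,r3:-1408
  c24: -  regs: r0:5,r1:93,r2:Add2,r3:-1408
  c25: -  regs: r0:5,r1:93,r2:Add2,r3:-1408
  c26: CDB Add1=1320  regs: r0:5,r1:93,r2:Add2,r3:-1408
  c27: -  regs: r0:5,r1:93,r2:Add2,r3:-1408
  c28: -  regs: r0:5,r1:93,r2:Add2,r3:-1408

STATUS = VALUE 93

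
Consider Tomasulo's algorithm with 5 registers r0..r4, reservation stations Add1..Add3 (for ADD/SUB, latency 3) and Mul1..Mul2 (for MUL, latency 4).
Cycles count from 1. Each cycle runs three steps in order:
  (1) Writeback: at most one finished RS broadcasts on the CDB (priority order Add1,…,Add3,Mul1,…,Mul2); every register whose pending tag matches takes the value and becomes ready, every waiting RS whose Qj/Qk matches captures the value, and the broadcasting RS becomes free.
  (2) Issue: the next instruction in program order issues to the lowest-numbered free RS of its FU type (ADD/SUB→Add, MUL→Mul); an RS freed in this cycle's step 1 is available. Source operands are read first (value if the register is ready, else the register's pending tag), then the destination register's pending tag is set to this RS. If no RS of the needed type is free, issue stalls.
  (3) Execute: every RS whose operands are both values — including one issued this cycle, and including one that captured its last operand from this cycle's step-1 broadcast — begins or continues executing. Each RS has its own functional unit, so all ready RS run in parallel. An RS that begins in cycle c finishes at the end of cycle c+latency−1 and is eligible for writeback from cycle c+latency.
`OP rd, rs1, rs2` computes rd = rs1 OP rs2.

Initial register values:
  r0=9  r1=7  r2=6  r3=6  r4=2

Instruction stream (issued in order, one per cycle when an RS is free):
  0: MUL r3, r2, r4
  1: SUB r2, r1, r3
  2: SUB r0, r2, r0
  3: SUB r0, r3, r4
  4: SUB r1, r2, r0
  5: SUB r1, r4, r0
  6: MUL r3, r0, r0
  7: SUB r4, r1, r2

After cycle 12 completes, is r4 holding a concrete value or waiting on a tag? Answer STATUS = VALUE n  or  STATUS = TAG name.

cycle 1: issue MUL r3<-Mul1 // r0:9,r1:7,r2:6,r3:Mul1,r4:2
cycle 2: issue SUB r2<-Add1 // r0:9,r1:7,r2:Add1,r3:Mul1,r4:2
cycle 3: issue SUB r0<-Add2 // r0:Add2,r1:7,r2:Add1,r3:Mul1,r4:2
cycle 4: issue SUB r0<-Add3 // r0:Add3,r1:7,r2:Add1,r3:Mul1,r4:2
cycle 5: CDB Mul1=12; stall // r0:Add3,r1:7,r2:Add1,r3:12,r4:2
cycle 6: stall // r0:Add3,r1:7,r2:Add1,r3:12,r4:2
cycle 7: stall // r0:Add3,r1:7,r2:Add1,r3:12,r4:2
cycle 8: CDB Add1=-5; issue SUB r1<-Add1 // r0:Add3,r1:Add1,r2:-5,r3:12,r4:2
cycle 9: CDB Add3=10; issue SUB r1<-Add3 // r0:10,r1:Add3,r2:-5,r3:12,r4:2
cycle 10: issue MUL r3<-Mul1 // r0:10,r1:Add3,r2:-5,r3:Mul1,r4:2
cycle 11: CDB Add2=-14; issue SUB r4<-Add2 // r0:10,r1:Add3,r2:-5,r3:Mul1,r4:Add2
cycle 12: CDB Add1=-15 // r0:10,r1:Add3,r2:-5,r3:Mul1,r4:Add2

STATUS = TAG Add2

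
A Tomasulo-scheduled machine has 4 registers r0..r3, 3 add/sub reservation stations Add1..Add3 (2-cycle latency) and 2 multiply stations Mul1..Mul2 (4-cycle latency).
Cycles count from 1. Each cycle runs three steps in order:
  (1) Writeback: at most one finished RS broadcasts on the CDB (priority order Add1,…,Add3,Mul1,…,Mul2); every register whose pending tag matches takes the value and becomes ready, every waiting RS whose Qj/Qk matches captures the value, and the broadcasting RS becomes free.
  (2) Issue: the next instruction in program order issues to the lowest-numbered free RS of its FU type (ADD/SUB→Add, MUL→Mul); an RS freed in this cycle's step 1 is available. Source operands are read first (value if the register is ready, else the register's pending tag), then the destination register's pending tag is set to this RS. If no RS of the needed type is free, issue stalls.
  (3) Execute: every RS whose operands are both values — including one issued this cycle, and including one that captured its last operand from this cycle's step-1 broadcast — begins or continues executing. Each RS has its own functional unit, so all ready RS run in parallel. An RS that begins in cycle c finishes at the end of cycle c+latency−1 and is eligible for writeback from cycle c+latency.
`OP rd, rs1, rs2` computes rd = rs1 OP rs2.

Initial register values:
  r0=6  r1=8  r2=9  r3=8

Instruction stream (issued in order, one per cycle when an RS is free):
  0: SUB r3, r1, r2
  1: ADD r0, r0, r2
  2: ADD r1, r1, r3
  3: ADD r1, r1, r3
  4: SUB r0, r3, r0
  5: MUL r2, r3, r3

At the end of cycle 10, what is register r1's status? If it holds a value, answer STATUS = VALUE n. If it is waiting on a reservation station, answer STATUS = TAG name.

c1: issue SUB r3<-Add1 | r0:6,r1:8,r2:9,r3:Add1
c2: issue ADD r0<-Add2 | r0:Add2,r1:8,r2:9,r3:Add1
c3: CDB Add1=-1; issue ADD r1<-Add1 | r0:Add2,r1:Add1,r2:9,r3:-1
c4: CDB Add2=15; issue ADD r1<-Add2 | r0:15,r1:Add2,r2:9,r3:-1
c5: CDB Add1=7; issue SUB r0<-Add1 | r0:Add1,r1:Add2,r2:9,r3:-1
c6: issue MUL r2<-Mul1 | r0:Add1,r1:Add2,r2:Mul1,r3:-1
c7: CDB Add1=-16 | r0:-16,r1:Add2,r2:Mul1,r3:-1
c8: CDB Add2=6 | r0:-16,r1:6,r2:Mul1,r3:-1
c9: - | r0:-16,r1:6,r2:Mul1,r3:-1
c10: CDB Mul1=1 | r0:-16,r1:6,r2:1,r3:-1

STATUS = VALUE 6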